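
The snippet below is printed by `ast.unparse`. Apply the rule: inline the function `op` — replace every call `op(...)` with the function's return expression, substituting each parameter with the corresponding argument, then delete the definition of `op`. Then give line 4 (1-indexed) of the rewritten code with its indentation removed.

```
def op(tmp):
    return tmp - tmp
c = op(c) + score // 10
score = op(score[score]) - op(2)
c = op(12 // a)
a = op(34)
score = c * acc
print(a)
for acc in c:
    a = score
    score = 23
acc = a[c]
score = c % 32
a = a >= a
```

a = 34 - 34

Transformed code:
c = c - c + score // 10
score = score[score] - score[score] - (2 - 2)
c = 12 // a - 12 // a
a = 34 - 34
score = c * acc
print(a)
for acc in c:
    a = score
    score = 23
acc = a[c]
score = c % 32
a = a >= a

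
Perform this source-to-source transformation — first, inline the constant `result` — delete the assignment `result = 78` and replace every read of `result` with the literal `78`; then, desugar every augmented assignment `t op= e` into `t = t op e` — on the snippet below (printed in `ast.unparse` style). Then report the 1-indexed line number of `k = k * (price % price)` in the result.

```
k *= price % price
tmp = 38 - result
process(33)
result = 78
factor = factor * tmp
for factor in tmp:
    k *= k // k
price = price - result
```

1

Transformed code:
k = k * (price % price)
tmp = 38 - 78
process(33)
factor = factor * tmp
for factor in tmp:
    k = k * (k // k)
price = price - 78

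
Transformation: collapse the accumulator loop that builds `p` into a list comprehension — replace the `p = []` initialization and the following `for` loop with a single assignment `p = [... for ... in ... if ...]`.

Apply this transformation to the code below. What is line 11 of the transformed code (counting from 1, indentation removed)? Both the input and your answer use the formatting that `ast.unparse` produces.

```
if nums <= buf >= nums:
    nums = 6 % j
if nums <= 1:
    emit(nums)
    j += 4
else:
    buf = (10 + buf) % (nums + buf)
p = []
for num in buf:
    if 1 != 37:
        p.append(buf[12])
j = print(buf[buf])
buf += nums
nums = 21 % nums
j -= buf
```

Transformed code:
if nums <= buf >= nums:
    nums = 6 % j
if nums <= 1:
    emit(nums)
    j += 4
else:
    buf = (10 + buf) % (nums + buf)
p = [buf[12] for num in buf if 1 != 37]
j = print(buf[buf])
buf += nums
nums = 21 % nums
j -= buf

nums = 21 % nums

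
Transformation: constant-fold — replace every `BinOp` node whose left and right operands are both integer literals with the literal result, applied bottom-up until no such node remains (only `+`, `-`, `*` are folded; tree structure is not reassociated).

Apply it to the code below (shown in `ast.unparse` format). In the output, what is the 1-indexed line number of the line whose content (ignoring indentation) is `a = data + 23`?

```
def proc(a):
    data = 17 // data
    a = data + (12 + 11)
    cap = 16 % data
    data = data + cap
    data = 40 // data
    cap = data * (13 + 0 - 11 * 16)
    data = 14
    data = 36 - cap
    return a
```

3

Transformed code:
def proc(a):
    data = 17 // data
    a = data + 23
    cap = 16 % data
    data = data + cap
    data = 40 // data
    cap = data * -163
    data = 14
    data = 36 - cap
    return a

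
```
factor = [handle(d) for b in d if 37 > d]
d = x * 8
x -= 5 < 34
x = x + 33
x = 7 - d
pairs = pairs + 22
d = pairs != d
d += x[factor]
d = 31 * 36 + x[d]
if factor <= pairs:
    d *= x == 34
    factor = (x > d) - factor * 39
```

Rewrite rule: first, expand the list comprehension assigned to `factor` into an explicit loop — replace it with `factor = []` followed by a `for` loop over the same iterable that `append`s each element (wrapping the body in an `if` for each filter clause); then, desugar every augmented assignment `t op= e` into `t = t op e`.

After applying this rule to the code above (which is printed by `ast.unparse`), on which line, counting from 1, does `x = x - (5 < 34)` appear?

6

Transformed code:
factor = []
for b in d:
    if 37 > d:
        factor.append(handle(d))
d = x * 8
x = x - (5 < 34)
x = x + 33
x = 7 - d
pairs = pairs + 22
d = pairs != d
d = d + x[factor]
d = 31 * 36 + x[d]
if factor <= pairs:
    d = d * (x == 34)
    factor = (x > d) - factor * 39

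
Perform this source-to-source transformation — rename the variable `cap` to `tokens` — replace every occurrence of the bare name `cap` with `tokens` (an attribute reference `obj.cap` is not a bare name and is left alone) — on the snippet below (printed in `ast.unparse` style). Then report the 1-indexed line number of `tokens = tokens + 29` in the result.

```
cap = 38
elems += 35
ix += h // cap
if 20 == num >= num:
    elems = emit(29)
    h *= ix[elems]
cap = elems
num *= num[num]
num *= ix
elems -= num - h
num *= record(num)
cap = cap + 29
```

Transformed code:
tokens = 38
elems += 35
ix += h // tokens
if 20 == num >= num:
    elems = emit(29)
    h *= ix[elems]
tokens = elems
num *= num[num]
num *= ix
elems -= num - h
num *= record(num)
tokens = tokens + 29

12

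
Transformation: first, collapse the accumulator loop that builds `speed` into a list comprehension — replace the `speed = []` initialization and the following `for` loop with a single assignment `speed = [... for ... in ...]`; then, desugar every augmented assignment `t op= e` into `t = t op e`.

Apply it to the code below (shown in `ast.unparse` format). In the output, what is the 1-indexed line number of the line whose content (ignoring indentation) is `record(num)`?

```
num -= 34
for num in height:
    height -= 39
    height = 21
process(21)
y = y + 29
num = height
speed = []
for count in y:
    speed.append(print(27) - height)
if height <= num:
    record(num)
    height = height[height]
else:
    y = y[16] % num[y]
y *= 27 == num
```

Transformed code:
num = num - 34
for num in height:
    height = height - 39
    height = 21
process(21)
y = y + 29
num = height
speed = [print(27) - height for count in y]
if height <= num:
    record(num)
    height = height[height]
else:
    y = y[16] % num[y]
y = y * (27 == num)

10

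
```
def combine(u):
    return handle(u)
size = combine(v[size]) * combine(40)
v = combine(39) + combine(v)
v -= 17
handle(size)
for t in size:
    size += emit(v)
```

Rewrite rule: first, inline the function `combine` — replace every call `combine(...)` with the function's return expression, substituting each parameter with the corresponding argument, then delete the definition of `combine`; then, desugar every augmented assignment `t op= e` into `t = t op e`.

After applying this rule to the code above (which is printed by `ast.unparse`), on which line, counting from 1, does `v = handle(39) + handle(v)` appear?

2

Transformed code:
size = handle(v[size]) * handle(40)
v = handle(39) + handle(v)
v = v - 17
handle(size)
for t in size:
    size = size + emit(v)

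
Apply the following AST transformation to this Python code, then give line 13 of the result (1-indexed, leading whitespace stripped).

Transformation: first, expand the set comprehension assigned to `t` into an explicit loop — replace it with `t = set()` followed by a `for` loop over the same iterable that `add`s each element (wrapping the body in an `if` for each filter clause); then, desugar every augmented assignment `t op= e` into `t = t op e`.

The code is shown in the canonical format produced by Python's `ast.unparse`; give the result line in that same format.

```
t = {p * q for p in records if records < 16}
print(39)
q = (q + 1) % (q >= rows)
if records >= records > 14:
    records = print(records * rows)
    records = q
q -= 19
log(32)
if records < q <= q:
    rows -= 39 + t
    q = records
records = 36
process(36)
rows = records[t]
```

rows = rows - (39 + t)

Transformed code:
t = set()
for p in records:
    if records < 16:
        t.add(p * q)
print(39)
q = (q + 1) % (q >= rows)
if records >= records > 14:
    records = print(records * rows)
    records = q
q = q - 19
log(32)
if records < q <= q:
    rows = rows - (39 + t)
    q = records
records = 36
process(36)
rows = records[t]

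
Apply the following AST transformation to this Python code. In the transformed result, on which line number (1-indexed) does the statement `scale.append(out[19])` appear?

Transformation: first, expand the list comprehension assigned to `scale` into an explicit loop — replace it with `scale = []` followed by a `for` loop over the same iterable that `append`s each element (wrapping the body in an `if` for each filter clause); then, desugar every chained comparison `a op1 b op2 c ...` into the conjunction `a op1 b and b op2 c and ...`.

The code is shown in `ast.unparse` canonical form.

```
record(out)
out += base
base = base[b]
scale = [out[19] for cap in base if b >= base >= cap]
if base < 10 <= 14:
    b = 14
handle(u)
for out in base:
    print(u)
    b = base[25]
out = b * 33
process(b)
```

Transformed code:
record(out)
out += base
base = base[b]
scale = []
for cap in base:
    if b >= base and base >= cap:
        scale.append(out[19])
if base < 10 and 10 <= 14:
    b = 14
handle(u)
for out in base:
    print(u)
    b = base[25]
out = b * 33
process(b)

7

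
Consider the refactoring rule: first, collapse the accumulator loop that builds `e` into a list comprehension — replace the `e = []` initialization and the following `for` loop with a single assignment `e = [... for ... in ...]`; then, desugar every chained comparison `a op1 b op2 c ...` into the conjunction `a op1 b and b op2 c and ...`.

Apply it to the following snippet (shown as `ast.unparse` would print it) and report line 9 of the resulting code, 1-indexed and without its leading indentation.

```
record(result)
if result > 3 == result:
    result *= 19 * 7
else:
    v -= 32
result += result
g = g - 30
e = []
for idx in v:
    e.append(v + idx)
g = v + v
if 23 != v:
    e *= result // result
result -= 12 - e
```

Transformed code:
record(result)
if result > 3 and 3 == result:
    result *= 19 * 7
else:
    v -= 32
result += result
g = g - 30
e = [v + idx for idx in v]
g = v + v
if 23 != v:
    e *= result // result
result -= 12 - e

g = v + v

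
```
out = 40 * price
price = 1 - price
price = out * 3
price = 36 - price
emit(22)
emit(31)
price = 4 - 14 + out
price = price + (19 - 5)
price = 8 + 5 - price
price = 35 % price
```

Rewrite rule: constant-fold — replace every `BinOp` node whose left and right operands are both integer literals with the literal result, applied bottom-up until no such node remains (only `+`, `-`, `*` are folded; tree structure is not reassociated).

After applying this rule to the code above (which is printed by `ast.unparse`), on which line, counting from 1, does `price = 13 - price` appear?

Transformed code:
out = 40 * price
price = 1 - price
price = out * 3
price = 36 - price
emit(22)
emit(31)
price = -10 + out
price = price + 14
price = 13 - price
price = 35 % price

9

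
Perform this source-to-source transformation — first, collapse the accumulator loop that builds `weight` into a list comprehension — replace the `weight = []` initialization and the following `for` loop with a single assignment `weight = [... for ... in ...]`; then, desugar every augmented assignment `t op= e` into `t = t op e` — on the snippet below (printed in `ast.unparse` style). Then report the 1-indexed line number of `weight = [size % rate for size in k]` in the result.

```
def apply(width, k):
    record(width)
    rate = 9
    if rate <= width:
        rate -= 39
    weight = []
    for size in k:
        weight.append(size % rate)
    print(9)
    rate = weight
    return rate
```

Transformed code:
def apply(width, k):
    record(width)
    rate = 9
    if rate <= width:
        rate = rate - 39
    weight = [size % rate for size in k]
    print(9)
    rate = weight
    return rate

6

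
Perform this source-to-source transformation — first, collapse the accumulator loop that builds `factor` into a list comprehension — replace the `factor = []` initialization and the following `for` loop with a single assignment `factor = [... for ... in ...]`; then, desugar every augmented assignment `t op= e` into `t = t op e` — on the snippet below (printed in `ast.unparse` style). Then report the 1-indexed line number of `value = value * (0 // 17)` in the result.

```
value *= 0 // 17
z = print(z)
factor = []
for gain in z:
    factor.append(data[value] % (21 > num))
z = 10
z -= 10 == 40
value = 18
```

1

Transformed code:
value = value * (0 // 17)
z = print(z)
factor = [data[value] % (21 > num) for gain in z]
z = 10
z = z - (10 == 40)
value = 18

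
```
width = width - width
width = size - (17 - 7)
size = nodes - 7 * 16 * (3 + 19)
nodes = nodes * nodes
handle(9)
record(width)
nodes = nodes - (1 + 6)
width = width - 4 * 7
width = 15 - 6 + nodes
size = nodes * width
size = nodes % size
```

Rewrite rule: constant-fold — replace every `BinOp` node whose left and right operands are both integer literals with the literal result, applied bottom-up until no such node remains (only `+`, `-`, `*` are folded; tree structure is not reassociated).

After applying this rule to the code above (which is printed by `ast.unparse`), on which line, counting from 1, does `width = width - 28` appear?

Transformed code:
width = width - width
width = size - 10
size = nodes - 2464
nodes = nodes * nodes
handle(9)
record(width)
nodes = nodes - 7
width = width - 28
width = 9 + nodes
size = nodes * width
size = nodes % size

8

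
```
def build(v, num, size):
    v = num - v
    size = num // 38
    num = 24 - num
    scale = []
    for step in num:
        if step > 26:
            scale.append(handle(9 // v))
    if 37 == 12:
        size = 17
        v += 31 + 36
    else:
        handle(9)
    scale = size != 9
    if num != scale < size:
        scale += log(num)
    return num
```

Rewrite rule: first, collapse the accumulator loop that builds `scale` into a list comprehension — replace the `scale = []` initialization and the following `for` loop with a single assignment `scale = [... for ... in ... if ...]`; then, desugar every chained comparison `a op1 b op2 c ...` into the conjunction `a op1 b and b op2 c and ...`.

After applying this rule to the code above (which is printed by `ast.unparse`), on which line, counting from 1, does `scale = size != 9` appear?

Transformed code:
def build(v, num, size):
    v = num - v
    size = num // 38
    num = 24 - num
    scale = [handle(9 // v) for step in num if step > 26]
    if 37 == 12:
        size = 17
        v += 31 + 36
    else:
        handle(9)
    scale = size != 9
    if num != scale and scale < size:
        scale += log(num)
    return num

11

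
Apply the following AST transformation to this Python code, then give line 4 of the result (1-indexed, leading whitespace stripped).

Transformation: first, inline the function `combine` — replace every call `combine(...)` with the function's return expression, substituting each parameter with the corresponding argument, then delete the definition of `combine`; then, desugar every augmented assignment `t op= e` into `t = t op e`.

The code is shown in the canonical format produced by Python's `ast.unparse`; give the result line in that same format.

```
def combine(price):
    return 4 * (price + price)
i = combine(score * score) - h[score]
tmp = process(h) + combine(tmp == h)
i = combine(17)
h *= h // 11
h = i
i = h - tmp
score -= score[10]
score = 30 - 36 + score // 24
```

Transformed code:
i = 4 * (score * score + score * score) - h[score]
tmp = process(h) + 4 * ((tmp == h) + (tmp == h))
i = 4 * (17 + 17)
h = h * (h // 11)
h = i
i = h - tmp
score = score - score[10]
score = 30 - 36 + score // 24

h = h * (h // 11)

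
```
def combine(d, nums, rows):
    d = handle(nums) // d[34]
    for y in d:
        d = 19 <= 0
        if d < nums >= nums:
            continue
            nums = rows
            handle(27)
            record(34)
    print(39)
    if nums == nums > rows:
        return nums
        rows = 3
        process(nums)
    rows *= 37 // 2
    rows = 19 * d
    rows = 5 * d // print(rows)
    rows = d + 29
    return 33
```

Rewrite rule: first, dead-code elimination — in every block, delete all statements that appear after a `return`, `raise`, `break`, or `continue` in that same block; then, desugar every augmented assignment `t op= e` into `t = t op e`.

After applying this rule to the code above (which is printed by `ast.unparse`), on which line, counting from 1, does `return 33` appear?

Transformed code:
def combine(d, nums, rows):
    d = handle(nums) // d[34]
    for y in d:
        d = 19 <= 0
        if d < nums >= nums:
            continue
    print(39)
    if nums == nums > rows:
        return nums
    rows = rows * (37 // 2)
    rows = 19 * d
    rows = 5 * d // print(rows)
    rows = d + 29
    return 33

14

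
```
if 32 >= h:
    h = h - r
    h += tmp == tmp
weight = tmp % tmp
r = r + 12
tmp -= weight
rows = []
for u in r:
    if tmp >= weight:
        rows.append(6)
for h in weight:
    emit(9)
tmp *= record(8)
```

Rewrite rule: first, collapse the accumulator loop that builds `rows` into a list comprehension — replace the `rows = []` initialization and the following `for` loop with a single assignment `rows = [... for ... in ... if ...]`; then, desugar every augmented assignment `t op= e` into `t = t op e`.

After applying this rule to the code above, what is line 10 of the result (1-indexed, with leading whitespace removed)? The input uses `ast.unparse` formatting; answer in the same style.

Transformed code:
if 32 >= h:
    h = h - r
    h = h + (tmp == tmp)
weight = tmp % tmp
r = r + 12
tmp = tmp - weight
rows = [6 for u in r if tmp >= weight]
for h in weight:
    emit(9)
tmp = tmp * record(8)

tmp = tmp * record(8)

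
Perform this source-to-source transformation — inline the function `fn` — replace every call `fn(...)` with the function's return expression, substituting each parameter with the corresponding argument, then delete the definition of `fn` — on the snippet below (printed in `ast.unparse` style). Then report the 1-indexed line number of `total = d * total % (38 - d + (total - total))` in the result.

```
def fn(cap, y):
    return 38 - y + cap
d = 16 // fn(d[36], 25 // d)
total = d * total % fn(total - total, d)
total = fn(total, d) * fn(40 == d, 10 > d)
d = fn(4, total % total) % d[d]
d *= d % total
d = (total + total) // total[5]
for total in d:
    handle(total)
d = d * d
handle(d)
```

Transformed code:
d = 16 // (38 - 25 // d + d[36])
total = d * total % (38 - d + (total - total))
total = (38 - d + total) * (38 - (10 > d) + (40 == d))
d = (38 - total % total + 4) % d[d]
d *= d % total
d = (total + total) // total[5]
for total in d:
    handle(total)
d = d * d
handle(d)

2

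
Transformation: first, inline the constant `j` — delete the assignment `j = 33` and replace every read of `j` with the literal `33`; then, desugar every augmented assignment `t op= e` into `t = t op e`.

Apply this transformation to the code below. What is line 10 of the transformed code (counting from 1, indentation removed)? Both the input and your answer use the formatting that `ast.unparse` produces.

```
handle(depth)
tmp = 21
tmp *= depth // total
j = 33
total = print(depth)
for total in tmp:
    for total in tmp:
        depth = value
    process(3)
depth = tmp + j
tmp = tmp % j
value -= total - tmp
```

tmp = tmp % 33

Transformed code:
handle(depth)
tmp = 21
tmp = tmp * (depth // total)
total = print(depth)
for total in tmp:
    for total in tmp:
        depth = value
    process(3)
depth = tmp + 33
tmp = tmp % 33
value = value - (total - tmp)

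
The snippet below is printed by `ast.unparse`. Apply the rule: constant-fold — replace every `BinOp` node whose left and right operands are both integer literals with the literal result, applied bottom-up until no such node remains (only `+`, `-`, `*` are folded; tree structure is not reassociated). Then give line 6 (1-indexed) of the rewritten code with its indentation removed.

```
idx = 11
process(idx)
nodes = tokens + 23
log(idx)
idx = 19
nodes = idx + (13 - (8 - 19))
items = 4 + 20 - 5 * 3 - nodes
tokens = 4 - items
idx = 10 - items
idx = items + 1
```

Transformed code:
idx = 11
process(idx)
nodes = tokens + 23
log(idx)
idx = 19
nodes = idx + 24
items = 9 - nodes
tokens = 4 - items
idx = 10 - items
idx = items + 1

nodes = idx + 24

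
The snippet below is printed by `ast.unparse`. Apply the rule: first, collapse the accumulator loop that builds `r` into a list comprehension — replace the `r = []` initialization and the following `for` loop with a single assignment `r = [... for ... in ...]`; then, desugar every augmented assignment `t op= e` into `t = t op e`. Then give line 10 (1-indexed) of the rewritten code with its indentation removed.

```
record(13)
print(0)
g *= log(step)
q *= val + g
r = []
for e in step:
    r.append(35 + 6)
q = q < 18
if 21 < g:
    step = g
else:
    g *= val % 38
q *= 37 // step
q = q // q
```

g = g * (val % 38)

Transformed code:
record(13)
print(0)
g = g * log(step)
q = q * (val + g)
r = [35 + 6 for e in step]
q = q < 18
if 21 < g:
    step = g
else:
    g = g * (val % 38)
q = q * (37 // step)
q = q // q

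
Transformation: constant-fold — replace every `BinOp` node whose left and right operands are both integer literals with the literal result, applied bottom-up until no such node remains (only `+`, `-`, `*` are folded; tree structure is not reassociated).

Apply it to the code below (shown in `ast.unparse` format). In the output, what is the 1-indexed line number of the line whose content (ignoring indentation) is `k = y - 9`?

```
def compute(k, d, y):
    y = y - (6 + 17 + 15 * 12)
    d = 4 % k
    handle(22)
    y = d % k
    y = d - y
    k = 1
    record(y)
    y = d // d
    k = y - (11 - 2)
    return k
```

10

Transformed code:
def compute(k, d, y):
    y = y - 203
    d = 4 % k
    handle(22)
    y = d % k
    y = d - y
    k = 1
    record(y)
    y = d // d
    k = y - 9
    return k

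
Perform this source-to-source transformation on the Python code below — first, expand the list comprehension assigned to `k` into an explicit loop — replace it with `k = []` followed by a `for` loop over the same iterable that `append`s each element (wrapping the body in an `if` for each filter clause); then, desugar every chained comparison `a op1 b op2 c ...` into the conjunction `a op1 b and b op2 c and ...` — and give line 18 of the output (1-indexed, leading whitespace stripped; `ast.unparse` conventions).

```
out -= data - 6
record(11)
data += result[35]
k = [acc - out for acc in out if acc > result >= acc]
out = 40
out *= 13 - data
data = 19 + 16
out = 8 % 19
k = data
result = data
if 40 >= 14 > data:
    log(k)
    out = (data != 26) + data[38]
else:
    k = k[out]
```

k = k[out]

Transformed code:
out -= data - 6
record(11)
data += result[35]
k = []
for acc in out:
    if acc > result and result >= acc:
        k.append(acc - out)
out = 40
out *= 13 - data
data = 19 + 16
out = 8 % 19
k = data
result = data
if 40 >= 14 and 14 > data:
    log(k)
    out = (data != 26) + data[38]
else:
    k = k[out]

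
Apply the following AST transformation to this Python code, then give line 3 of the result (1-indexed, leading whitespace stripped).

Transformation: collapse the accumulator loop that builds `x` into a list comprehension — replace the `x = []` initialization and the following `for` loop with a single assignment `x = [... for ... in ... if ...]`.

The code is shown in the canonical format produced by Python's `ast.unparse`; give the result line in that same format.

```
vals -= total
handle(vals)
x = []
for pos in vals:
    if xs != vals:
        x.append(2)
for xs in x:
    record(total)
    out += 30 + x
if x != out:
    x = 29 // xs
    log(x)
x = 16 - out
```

Transformed code:
vals -= total
handle(vals)
x = [2 for pos in vals if xs != vals]
for xs in x:
    record(total)
    out += 30 + x
if x != out:
    x = 29 // xs
    log(x)
x = 16 - out

x = [2 for pos in vals if xs != vals]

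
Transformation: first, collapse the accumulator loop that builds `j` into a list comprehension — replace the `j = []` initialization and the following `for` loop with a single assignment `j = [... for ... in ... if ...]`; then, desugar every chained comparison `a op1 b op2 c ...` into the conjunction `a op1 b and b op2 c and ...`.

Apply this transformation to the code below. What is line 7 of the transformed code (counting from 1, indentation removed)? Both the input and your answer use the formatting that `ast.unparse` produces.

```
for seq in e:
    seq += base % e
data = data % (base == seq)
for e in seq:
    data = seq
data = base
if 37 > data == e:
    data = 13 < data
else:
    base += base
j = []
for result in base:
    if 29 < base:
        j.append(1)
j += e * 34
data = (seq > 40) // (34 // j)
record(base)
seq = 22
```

Transformed code:
for seq in e:
    seq += base % e
data = data % (base == seq)
for e in seq:
    data = seq
data = base
if 37 > data and data == e:
    data = 13 < data
else:
    base += base
j = [1 for result in base if 29 < base]
j += e * 34
data = (seq > 40) // (34 // j)
record(base)
seq = 22

if 37 > data and data == e:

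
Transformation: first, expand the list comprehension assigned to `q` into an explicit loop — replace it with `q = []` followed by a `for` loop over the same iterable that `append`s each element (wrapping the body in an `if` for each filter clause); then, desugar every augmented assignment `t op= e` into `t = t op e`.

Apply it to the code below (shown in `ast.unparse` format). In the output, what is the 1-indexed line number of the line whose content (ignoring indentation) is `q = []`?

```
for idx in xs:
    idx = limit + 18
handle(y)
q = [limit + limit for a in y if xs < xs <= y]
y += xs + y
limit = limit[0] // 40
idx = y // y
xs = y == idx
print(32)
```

Transformed code:
for idx in xs:
    idx = limit + 18
handle(y)
q = []
for a in y:
    if xs < xs <= y:
        q.append(limit + limit)
y = y + (xs + y)
limit = limit[0] // 40
idx = y // y
xs = y == idx
print(32)

4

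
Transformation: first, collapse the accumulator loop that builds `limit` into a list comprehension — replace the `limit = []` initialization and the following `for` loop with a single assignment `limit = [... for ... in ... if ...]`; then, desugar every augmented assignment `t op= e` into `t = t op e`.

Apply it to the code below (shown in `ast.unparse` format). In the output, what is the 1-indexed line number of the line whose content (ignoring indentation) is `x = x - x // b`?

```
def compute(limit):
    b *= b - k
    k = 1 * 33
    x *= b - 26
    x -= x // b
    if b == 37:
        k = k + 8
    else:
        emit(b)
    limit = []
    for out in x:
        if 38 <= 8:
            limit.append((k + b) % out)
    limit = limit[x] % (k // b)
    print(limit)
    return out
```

5

Transformed code:
def compute(limit):
    b = b * (b - k)
    k = 1 * 33
    x = x * (b - 26)
    x = x - x // b
    if b == 37:
        k = k + 8
    else:
        emit(b)
    limit = [(k + b) % out for out in x if 38 <= 8]
    limit = limit[x] % (k // b)
    print(limit)
    return out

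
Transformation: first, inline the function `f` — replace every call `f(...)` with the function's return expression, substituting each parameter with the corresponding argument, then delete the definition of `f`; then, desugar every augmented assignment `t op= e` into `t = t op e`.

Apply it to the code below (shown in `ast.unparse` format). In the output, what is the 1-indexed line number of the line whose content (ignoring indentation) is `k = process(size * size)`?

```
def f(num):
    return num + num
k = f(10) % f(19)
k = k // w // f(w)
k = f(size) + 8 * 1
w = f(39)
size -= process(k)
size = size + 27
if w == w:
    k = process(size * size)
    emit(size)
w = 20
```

8

Transformed code:
k = (10 + 10) % (19 + 19)
k = k // w // (w + w)
k = size + size + 8 * 1
w = 39 + 39
size = size - process(k)
size = size + 27
if w == w:
    k = process(size * size)
    emit(size)
w = 20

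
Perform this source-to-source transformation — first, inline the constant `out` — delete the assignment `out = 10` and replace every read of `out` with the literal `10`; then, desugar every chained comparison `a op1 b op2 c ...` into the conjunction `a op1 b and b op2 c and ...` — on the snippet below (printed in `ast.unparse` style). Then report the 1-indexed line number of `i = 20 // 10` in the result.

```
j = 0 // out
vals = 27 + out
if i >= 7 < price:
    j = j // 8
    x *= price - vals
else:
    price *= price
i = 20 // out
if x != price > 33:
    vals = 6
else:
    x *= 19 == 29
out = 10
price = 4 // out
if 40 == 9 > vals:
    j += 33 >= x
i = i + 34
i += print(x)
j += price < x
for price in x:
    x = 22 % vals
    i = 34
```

Transformed code:
j = 0 // 10
vals = 27 + 10
if i >= 7 and 7 < price:
    j = j // 8
    x *= price - vals
else:
    price *= price
i = 20 // 10
if x != price and price > 33:
    vals = 6
else:
    x *= 19 == 29
price = 4 // 10
if 40 == 9 and 9 > vals:
    j += 33 >= x
i = i + 34
i += print(x)
j += price < x
for price in x:
    x = 22 % vals
    i = 34

8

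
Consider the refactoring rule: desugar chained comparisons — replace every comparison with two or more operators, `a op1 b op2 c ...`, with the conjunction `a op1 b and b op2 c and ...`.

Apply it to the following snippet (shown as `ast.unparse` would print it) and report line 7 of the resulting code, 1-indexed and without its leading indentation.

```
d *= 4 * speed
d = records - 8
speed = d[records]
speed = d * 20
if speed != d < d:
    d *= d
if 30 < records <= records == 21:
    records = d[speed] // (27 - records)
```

Transformed code:
d *= 4 * speed
d = records - 8
speed = d[records]
speed = d * 20
if speed != d and d < d:
    d *= d
if 30 < records and records <= records and (records == 21):
    records = d[speed] // (27 - records)

if 30 < records and records <= records and (records == 21):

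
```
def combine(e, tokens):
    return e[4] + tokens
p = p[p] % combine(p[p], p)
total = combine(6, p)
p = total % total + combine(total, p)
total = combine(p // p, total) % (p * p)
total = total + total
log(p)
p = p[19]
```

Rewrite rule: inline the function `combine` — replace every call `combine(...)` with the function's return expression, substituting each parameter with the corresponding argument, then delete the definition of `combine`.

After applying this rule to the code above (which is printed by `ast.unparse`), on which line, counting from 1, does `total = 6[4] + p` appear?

2

Transformed code:
p = p[p] % (p[p][4] + p)
total = 6[4] + p
p = total % total + (total[4] + p)
total = ((p // p)[4] + total) % (p * p)
total = total + total
log(p)
p = p[19]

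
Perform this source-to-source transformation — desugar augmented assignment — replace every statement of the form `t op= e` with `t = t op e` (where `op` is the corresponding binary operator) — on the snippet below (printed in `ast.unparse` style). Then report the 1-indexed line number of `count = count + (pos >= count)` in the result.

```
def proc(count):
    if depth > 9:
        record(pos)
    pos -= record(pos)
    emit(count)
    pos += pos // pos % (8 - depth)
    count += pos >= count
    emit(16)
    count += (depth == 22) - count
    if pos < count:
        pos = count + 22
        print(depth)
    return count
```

7

Transformed code:
def proc(count):
    if depth > 9:
        record(pos)
    pos = pos - record(pos)
    emit(count)
    pos = pos + pos // pos % (8 - depth)
    count = count + (pos >= count)
    emit(16)
    count = count + ((depth == 22) - count)
    if pos < count:
        pos = count + 22
        print(depth)
    return count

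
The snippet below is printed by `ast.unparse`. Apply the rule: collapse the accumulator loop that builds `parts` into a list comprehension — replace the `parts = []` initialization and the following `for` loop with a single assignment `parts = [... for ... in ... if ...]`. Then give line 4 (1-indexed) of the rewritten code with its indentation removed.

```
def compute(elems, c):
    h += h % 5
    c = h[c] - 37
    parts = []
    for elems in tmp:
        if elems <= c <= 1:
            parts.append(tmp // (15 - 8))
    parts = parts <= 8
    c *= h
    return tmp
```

parts = [tmp // (15 - 8) for elems in tmp if elems <= c <= 1]

Transformed code:
def compute(elems, c):
    h += h % 5
    c = h[c] - 37
    parts = [tmp // (15 - 8) for elems in tmp if elems <= c <= 1]
    parts = parts <= 8
    c *= h
    return tmp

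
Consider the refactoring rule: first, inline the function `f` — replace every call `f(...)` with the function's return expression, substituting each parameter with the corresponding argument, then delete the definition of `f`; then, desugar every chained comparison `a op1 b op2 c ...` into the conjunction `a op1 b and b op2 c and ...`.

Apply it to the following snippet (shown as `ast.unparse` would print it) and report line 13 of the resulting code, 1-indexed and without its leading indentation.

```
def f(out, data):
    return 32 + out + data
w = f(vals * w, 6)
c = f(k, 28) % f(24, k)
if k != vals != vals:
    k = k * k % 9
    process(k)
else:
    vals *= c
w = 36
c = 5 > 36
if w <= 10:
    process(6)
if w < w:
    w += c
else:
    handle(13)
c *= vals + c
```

w += c

Transformed code:
w = 32 + vals * w + 6
c = (32 + k + 28) % (32 + 24 + k)
if k != vals and vals != vals:
    k = k * k % 9
    process(k)
else:
    vals *= c
w = 36
c = 5 > 36
if w <= 10:
    process(6)
if w < w:
    w += c
else:
    handle(13)
c *= vals + c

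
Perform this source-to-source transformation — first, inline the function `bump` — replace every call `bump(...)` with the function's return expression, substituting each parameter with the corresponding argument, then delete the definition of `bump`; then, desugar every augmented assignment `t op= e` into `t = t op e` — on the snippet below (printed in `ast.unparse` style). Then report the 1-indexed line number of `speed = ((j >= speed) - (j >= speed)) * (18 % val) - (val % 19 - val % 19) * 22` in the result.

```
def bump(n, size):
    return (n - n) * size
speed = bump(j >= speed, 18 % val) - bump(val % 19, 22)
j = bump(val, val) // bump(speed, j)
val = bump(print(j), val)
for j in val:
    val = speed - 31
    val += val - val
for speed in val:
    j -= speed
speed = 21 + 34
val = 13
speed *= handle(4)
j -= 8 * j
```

1

Transformed code:
speed = ((j >= speed) - (j >= speed)) * (18 % val) - (val % 19 - val % 19) * 22
j = (val - val) * val // ((speed - speed) * j)
val = (print(j) - print(j)) * val
for j in val:
    val = speed - 31
    val = val + (val - val)
for speed in val:
    j = j - speed
speed = 21 + 34
val = 13
speed = speed * handle(4)
j = j - 8 * j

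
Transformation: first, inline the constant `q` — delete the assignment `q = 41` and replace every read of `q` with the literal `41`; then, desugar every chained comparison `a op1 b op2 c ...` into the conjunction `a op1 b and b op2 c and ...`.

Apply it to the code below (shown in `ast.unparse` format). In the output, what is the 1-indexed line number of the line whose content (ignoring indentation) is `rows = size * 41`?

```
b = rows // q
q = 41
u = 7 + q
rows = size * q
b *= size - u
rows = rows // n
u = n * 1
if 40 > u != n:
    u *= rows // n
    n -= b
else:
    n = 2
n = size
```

3

Transformed code:
b = rows // 41
u = 7 + 41
rows = size * 41
b *= size - u
rows = rows // n
u = n * 1
if 40 > u and u != n:
    u *= rows // n
    n -= b
else:
    n = 2
n = size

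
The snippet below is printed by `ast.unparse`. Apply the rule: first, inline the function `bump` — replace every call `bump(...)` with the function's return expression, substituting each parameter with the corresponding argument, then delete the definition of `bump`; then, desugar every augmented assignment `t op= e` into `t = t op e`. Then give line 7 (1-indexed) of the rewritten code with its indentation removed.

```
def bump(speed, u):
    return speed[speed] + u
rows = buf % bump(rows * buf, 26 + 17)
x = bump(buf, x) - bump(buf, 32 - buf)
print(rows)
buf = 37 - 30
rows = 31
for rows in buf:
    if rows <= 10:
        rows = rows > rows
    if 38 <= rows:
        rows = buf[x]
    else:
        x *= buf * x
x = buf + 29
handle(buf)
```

if rows <= 10:

Transformed code:
rows = buf % ((rows * buf)[rows * buf] + (26 + 17))
x = buf[buf] + x - (buf[buf] + (32 - buf))
print(rows)
buf = 37 - 30
rows = 31
for rows in buf:
    if rows <= 10:
        rows = rows > rows
    if 38 <= rows:
        rows = buf[x]
    else:
        x = x * (buf * x)
x = buf + 29
handle(buf)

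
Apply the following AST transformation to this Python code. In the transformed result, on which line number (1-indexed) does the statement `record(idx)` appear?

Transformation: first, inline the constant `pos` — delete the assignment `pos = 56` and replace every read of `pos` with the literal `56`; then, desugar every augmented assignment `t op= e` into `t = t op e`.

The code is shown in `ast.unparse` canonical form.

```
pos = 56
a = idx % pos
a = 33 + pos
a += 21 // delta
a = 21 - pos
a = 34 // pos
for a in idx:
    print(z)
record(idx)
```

Transformed code:
a = idx % 56
a = 33 + 56
a = a + 21 // delta
a = 21 - 56
a = 34 // 56
for a in idx:
    print(z)
record(idx)

8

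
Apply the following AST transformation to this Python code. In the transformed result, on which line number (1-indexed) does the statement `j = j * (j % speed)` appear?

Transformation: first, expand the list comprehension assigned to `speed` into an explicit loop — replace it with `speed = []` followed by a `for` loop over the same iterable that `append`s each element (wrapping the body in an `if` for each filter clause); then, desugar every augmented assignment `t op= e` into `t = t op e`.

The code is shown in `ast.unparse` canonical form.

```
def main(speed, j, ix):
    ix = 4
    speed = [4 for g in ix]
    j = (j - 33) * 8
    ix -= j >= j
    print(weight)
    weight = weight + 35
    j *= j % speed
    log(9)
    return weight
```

10

Transformed code:
def main(speed, j, ix):
    ix = 4
    speed = []
    for g in ix:
        speed.append(4)
    j = (j - 33) * 8
    ix = ix - (j >= j)
    print(weight)
    weight = weight + 35
    j = j * (j % speed)
    log(9)
    return weight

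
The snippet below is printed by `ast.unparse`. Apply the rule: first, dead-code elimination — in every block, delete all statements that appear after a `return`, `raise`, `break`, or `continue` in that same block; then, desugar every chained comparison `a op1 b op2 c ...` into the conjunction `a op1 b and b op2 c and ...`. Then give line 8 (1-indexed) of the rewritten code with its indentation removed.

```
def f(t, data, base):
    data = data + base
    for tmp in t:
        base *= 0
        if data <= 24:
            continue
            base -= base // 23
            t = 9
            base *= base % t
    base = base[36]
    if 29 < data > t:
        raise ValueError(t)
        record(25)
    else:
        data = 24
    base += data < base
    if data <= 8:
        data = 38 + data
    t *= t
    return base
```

Transformed code:
def f(t, data, base):
    data = data + base
    for tmp in t:
        base *= 0
        if data <= 24:
            continue
    base = base[36]
    if 29 < data and data > t:
        raise ValueError(t)
    else:
        data = 24
    base += data < base
    if data <= 8:
        data = 38 + data
    t *= t
    return base

if 29 < data and data > t:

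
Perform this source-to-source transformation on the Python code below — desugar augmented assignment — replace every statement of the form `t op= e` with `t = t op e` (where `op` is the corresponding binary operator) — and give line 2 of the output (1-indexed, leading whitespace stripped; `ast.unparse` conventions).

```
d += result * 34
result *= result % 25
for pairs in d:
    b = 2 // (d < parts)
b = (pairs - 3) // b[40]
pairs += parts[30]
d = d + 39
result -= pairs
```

Transformed code:
d = d + result * 34
result = result * (result % 25)
for pairs in d:
    b = 2 // (d < parts)
b = (pairs - 3) // b[40]
pairs = pairs + parts[30]
d = d + 39
result = result - pairs

result = result * (result % 25)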